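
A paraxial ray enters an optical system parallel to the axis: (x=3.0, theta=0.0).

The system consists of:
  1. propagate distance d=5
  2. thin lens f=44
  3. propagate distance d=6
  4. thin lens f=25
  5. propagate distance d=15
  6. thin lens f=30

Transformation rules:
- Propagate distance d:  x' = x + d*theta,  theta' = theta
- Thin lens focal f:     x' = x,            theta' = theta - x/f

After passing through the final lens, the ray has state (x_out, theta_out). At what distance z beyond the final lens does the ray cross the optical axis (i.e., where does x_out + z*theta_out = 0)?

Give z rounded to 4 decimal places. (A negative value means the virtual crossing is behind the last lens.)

Initial: x=3.0000 theta=0.0000
After 1 (propagate distance d=5): x=3.0000 theta=0.0000
After 2 (thin lens f=44): x=3.0000 theta=-3/44 (≈-0.0682)
After 3 (propagate distance d=6): x=57/22 (≈2.5909) theta=-3/44 (≈-0.0682)
After 4 (thin lens f=25): x=57/22 (≈2.5909) theta=-189/1100 (≈-0.1718)
After 5 (propagate distance d=15): x=3/220 (≈0.0136) theta=-189/1100 (≈-0.1718)
After 6 (thin lens f=30): x=3/220 (≈0.0136) theta=-379/2200 (≈-0.1723)
z_focus = -x_out/theta_out = -(3/220)/(-379/2200) = 30/379 ≈ 0.0792
Rounded to 4 decimal places: z = 0.0792

Answer: 0.0792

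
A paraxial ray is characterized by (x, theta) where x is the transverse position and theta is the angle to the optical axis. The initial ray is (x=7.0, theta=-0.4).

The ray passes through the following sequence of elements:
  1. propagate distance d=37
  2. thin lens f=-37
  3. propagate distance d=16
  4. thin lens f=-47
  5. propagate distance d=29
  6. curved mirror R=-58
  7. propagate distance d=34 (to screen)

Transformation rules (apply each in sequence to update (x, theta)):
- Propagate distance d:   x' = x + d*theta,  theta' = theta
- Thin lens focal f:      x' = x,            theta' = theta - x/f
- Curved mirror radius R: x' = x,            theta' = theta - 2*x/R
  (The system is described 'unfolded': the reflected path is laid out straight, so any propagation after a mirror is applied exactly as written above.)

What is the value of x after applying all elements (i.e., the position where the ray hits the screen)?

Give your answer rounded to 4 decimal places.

Answer: -133.6920

Derivation:
Initial: x=7.0000 theta=-0.4000
After 1 (propagate distance d=37): x=-7.8000 theta=-0.4000
After 2 (thin lens f=-37): x=-7.8000 theta=-113/185 (≈-0.6108)
After 3 (propagate distance d=16): x=-3251/185 (≈-17.5730) theta=-113/185 (≈-0.6108)
After 4 (thin lens f=-47): x=-3251/185 (≈-17.5730) theta=-8562/8695 (≈-0.9847)
After 5 (propagate distance d=29): x=-80219/1739 (≈-46.1294) theta=-8562/8695 (≈-0.9847)
After 6 (curved mirror R=-58): x=-80219/1739 (≈-46.1294) theta=-649393/252155 (≈-2.5754)
After 7 (propagate distance d=34 (to screen)): x=-33711117/252155 (≈-133.6920) theta=-649393/252155 (≈-2.5754)
Rounded to 4 decimal places: x = -133.6920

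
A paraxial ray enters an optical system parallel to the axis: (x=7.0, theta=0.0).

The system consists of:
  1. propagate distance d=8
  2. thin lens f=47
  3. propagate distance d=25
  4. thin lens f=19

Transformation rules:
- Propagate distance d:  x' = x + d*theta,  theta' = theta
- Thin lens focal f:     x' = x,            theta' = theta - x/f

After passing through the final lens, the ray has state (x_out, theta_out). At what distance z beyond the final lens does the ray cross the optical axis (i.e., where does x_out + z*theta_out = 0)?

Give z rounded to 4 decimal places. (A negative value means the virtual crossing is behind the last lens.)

Initial: x=7.0000 theta=0.0000
After 1 (propagate distance d=8): x=7.0000 theta=0.0000
After 2 (thin lens f=47): x=7.0000 theta=-7/47 (≈-0.1489)
After 3 (propagate distance d=25): x=154/47 (≈3.2766) theta=-7/47 (≈-0.1489)
After 4 (thin lens f=19): x=154/47 (≈3.2766) theta=-287/893 (≈-0.3214)
z_focus = -x_out/theta_out = -(154/47)/(-287/893) = 418/41 ≈ 10.1951
Rounded to 4 decimal places: z = 10.1951

Answer: 10.1951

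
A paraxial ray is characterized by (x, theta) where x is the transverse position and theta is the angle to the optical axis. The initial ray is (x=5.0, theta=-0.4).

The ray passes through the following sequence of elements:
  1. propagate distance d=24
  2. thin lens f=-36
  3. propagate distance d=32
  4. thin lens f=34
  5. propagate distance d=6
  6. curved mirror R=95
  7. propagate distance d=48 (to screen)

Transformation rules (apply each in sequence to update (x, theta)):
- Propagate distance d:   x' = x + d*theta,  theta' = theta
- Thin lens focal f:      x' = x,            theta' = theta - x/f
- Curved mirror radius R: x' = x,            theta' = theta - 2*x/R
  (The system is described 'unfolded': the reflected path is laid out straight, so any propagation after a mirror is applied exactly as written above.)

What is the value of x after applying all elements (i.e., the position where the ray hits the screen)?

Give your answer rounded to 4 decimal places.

Answer: 5.2235

Derivation:
Initial: x=5.0000 theta=-0.4000
After 1 (propagate distance d=24): x=-4.6000 theta=-0.4000
After 2 (thin lens f=-36): x=-4.6000 theta=-19/36 (≈-0.5278)
After 3 (propagate distance d=32): x=-967/45 (≈-21.4889) theta=-19/36 (≈-0.5278)
After 4 (thin lens f=34): x=-967/45 (≈-21.4889) theta=319/3060 (≈0.1042)
After 5 (propagate distance d=6): x=-31921/1530 (≈-20.8634) theta=319/3060 (≈0.1042)
After 6 (curved mirror R=95): x=-31921/1530 (≈-20.8634) theta=52663/96900 (≈0.5435)
After 7 (propagate distance d=48 (to screen)): x=759241/145350 (≈5.2235) theta=52663/96900 (≈0.5435)
Rounded to 4 decimal places: x = 5.2235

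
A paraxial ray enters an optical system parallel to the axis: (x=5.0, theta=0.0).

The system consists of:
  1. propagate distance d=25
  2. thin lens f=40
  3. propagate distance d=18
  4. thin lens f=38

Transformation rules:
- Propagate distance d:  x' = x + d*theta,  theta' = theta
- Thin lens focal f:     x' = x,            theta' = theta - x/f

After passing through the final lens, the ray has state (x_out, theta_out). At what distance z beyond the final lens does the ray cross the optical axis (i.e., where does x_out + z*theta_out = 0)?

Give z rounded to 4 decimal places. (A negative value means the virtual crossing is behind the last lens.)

Initial: x=5.0000 theta=0.0000
After 1 (propagate distance d=25): x=5.0000 theta=0.0000
After 2 (thin lens f=40): x=5.0000 theta=-0.1250
After 3 (propagate distance d=18): x=2.7500 theta=-0.1250
After 4 (thin lens f=38): x=2.7500 theta=-15/76 (≈-0.1974)
z_focus = -x_out/theta_out = -(2.7500)/(-15/76) = 209/15 ≈ 13.9333
Rounded to 4 decimal places: z = 13.9333

Answer: 13.9333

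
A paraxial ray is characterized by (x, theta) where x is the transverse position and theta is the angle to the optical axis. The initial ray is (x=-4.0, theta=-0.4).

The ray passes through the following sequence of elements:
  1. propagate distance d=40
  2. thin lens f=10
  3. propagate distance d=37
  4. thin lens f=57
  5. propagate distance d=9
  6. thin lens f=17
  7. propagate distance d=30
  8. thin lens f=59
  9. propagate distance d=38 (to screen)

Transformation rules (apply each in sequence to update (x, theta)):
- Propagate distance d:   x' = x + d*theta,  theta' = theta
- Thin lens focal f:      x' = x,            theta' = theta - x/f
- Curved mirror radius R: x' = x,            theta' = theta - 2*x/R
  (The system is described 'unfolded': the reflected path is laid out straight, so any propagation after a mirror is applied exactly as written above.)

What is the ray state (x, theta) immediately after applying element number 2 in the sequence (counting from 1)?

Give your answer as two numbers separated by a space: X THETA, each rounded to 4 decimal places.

Initial: x=-4.0000 theta=-0.4000
After 1 (propagate distance d=40): x=-20.0000 theta=-0.4000
After 2 (thin lens f=10): x=-20.0000 theta=1.6000
Rounded to 4 decimal places: x = -20.0000, theta = 1.6000

Answer: -20.0000 1.6000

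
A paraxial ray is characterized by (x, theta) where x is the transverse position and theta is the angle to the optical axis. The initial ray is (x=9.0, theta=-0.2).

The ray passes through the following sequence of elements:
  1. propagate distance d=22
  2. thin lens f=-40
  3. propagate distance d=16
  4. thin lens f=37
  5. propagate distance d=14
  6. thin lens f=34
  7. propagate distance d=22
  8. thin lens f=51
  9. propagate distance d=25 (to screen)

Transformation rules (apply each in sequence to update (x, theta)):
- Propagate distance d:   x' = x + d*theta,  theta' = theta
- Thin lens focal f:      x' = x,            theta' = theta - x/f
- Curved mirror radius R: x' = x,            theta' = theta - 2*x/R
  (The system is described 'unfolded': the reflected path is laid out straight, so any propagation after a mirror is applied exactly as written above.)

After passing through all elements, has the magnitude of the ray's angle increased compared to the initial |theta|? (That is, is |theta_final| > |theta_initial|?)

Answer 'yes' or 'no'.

Initial: x=9.0000 theta=-0.2000
After 1 (propagate distance d=22): x=4.6000 theta=-0.2000
After 2 (thin lens f=-40): x=4.6000 theta=-0.0850
After 3 (propagate distance d=16): x=3.2400 theta=-0.0850
After 4 (thin lens f=37): x=3.2400 theta=-1277/7400 (≈-0.1726)
After 5 (propagate distance d=14): x=3049/3700 (≈0.8241) theta=-1277/7400 (≈-0.1726)
After 6 (thin lens f=34): x=3049/3700 (≈0.8241) theta=-12379/62900 (≈-0.1968)
After 7 (propagate distance d=22): x=-44101/12580 (≈-3.5056) theta=-12379/62900 (≈-0.1968)
After 8 (thin lens f=51): x=-44101/12580 (≈-3.5056) theta=-102706/801975 (≈-0.1281)
After 9 (propagate distance d=25 (to screen)): x=-4303271/641580 (≈-6.7073) theta=-102706/801975 (≈-0.1281)
|theta_initial|=0.2000 |theta_final|=102706/801975 (≈0.1281) -> not increased

Answer: no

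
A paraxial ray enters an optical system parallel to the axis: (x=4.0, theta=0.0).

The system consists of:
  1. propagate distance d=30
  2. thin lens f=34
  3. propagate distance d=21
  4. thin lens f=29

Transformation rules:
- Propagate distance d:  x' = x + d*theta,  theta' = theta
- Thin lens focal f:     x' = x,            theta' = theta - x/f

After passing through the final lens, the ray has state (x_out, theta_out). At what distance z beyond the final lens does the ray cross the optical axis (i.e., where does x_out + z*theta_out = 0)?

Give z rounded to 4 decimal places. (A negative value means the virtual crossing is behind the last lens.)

Answer: 8.9762

Derivation:
Initial: x=4.0000 theta=0.0000
After 1 (propagate distance d=30): x=4.0000 theta=0.0000
After 2 (thin lens f=34): x=4.0000 theta=-2/17 (≈-0.1176)
After 3 (propagate distance d=21): x=26/17 (≈1.5294) theta=-2/17 (≈-0.1176)
After 4 (thin lens f=29): x=26/17 (≈1.5294) theta=-84/493 (≈-0.1704)
z_focus = -x_out/theta_out = -(26/17)/(-84/493) = 377/42 ≈ 8.9762
Rounded to 4 decimal places: z = 8.9762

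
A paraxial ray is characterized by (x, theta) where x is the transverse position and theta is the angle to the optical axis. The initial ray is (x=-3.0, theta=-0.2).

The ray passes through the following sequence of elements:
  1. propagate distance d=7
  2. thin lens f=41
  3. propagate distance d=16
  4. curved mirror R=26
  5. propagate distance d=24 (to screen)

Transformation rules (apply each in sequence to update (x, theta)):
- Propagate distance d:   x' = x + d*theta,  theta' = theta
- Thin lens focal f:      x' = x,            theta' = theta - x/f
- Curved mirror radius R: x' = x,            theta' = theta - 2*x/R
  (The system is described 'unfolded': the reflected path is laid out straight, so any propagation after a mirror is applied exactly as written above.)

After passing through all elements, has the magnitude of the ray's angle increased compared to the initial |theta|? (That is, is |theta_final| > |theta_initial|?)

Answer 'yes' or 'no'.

Answer: yes

Derivation:
Initial: x=-3.0000 theta=-0.2000
After 1 (propagate distance d=7): x=-4.4000 theta=-0.2000
After 2 (thin lens f=41): x=-4.4000 theta=-19/205 (≈-0.0927)
After 3 (propagate distance d=16): x=-1206/205 (≈-5.8829) theta=-19/205 (≈-0.0927)
After 4 (curved mirror R=26): x=-1206/205 (≈-5.8829) theta=959/2665 (≈0.3598)
After 5 (propagate distance d=24 (to screen)): x=7338/2665 (≈2.7535) theta=959/2665 (≈0.3598)
|theta_initial|=0.2000 |theta_final|=959/2665 (≈0.3598) -> increased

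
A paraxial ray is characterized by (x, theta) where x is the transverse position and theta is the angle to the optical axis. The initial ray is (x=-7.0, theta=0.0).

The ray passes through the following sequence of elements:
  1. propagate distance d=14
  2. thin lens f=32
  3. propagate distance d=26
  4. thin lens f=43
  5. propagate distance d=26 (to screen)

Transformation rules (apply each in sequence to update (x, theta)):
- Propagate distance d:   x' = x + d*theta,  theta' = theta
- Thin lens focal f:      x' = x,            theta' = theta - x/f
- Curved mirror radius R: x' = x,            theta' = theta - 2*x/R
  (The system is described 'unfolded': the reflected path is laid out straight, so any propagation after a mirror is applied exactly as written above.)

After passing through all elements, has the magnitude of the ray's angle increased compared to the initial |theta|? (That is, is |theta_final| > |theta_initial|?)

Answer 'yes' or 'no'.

Answer: yes

Derivation:
Initial: x=-7.0000 theta=0.0000
After 1 (propagate distance d=14): x=-7.0000 theta=0.0000
After 2 (thin lens f=32): x=-7.0000 theta=7/32 (≈0.2188)
After 3 (propagate distance d=26): x=-1.3125 theta=7/32 (≈0.2188)
After 4 (thin lens f=43): x=-1.3125 theta=343/1376 (≈0.2493)
After 5 (propagate distance d=26 (to screen)): x=889/172 (≈5.1686) theta=343/1376 (≈0.2493)
|theta_initial|=0.0000 |theta_final|=343/1376 (≈0.2493) -> increased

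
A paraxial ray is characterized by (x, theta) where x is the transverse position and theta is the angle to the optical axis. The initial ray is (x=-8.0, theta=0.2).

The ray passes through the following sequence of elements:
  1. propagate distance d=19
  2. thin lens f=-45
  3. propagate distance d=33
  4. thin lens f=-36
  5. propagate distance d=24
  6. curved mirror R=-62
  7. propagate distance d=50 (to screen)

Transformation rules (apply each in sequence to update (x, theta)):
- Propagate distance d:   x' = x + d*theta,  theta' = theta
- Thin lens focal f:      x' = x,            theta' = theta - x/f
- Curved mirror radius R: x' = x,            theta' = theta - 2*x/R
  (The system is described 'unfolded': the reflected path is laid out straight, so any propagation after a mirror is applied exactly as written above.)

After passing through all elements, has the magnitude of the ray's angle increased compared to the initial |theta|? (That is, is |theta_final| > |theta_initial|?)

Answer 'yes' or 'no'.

Answer: no

Derivation:
Initial: x=-8.0000 theta=0.2000
After 1 (propagate distance d=19): x=-4.2000 theta=0.2000
After 2 (thin lens f=-45): x=-4.2000 theta=8/75 (≈0.1067)
After 3 (propagate distance d=33): x=-0.6800 theta=8/75 (≈0.1067)
After 4 (thin lens f=-36): x=-0.6800 theta=79/900 (≈0.0878)
After 5 (propagate distance d=24): x=107/75 (≈1.4267) theta=79/900 (≈0.0878)
After 6 (curved mirror R=-62): x=107/75 (≈1.4267) theta=3733/27900 (≈0.1338)
After 7 (propagate distance d=50 (to screen)): x=113227/13950 (≈8.1166) theta=3733/27900 (≈0.1338)
|theta_initial|=0.2000 |theta_final|=3733/27900 (≈0.1338) -> not increased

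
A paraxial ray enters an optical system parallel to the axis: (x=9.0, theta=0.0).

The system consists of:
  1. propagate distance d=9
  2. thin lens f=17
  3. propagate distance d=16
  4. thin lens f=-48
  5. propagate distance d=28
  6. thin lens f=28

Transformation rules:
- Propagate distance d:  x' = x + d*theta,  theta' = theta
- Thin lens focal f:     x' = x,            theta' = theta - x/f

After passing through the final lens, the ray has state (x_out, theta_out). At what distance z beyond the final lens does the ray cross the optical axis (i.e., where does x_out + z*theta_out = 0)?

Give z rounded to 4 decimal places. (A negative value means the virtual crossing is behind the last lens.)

Initial: x=9.0000 theta=0.0000
After 1 (propagate distance d=9): x=9.0000 theta=0.0000
After 2 (thin lens f=17): x=9.0000 theta=-9/17 (≈-0.5294)
After 3 (propagate distance d=16): x=9/17 (≈0.5294) theta=-9/17 (≈-0.5294)
After 4 (thin lens f=-48): x=9/17 (≈0.5294) theta=-141/272 (≈-0.5184)
After 5 (propagate distance d=28): x=-951/68 (≈-13.9853) theta=-141/272 (≈-0.5184)
After 6 (thin lens f=28): x=-951/68 (≈-13.9853) theta=-9/476 (≈-0.0189)
z_focus = -x_out/theta_out = -(-951/68)/(-9/476) = -2219/3 ≈ -739.6667
Rounded to 4 decimal places: z = -739.6667

Answer: -739.6667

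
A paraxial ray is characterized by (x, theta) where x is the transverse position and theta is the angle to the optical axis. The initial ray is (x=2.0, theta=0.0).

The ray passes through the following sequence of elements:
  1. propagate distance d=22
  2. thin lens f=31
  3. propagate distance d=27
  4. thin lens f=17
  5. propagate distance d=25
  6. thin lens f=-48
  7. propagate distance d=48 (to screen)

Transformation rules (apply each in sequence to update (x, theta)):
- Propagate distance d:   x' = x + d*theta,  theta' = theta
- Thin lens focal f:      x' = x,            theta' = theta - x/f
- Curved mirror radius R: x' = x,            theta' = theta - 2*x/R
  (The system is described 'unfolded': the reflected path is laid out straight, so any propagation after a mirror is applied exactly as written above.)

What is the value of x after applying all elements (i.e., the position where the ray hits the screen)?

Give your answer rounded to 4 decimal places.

Initial: x=2.0000 theta=0.0000
After 1 (propagate distance d=22): x=2.0000 theta=0.0000
After 2 (thin lens f=31): x=2.0000 theta=-2/31 (≈-0.0645)
After 3 (propagate distance d=27): x=8/31 (≈0.2581) theta=-2/31 (≈-0.0645)
After 4 (thin lens f=17): x=8/31 (≈0.2581) theta=-42/527 (≈-0.0797)
After 5 (propagate distance d=25): x=-914/527 (≈-1.7343) theta=-42/527 (≈-0.0797)
After 6 (thin lens f=-48): x=-914/527 (≈-1.7343) theta=-1465/12648 (≈-0.1158)
After 7 (propagate distance d=48 (to screen)): x=-124/17 (≈-7.2941) theta=-1465/12648 (≈-0.1158)
Rounded to 4 decimal places: x = -7.2941

Answer: -7.2941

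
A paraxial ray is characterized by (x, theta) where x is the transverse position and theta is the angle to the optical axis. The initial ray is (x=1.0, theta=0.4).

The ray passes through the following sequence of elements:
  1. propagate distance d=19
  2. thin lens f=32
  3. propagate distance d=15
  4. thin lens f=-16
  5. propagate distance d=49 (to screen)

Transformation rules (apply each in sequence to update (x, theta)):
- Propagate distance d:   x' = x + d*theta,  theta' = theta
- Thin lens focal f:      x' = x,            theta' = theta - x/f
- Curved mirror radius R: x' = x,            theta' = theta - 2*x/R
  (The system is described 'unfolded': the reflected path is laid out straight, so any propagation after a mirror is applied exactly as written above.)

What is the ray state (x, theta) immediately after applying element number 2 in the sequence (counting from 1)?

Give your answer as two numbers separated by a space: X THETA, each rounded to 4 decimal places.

Initial: x=1.0000 theta=0.4000
After 1 (propagate distance d=19): x=8.6000 theta=0.4000
After 2 (thin lens f=32): x=8.6000 theta=21/160 (≈0.1313)
Rounded to 4 decimal places: x = 8.6000, theta = 0.1313

Answer: 8.6000 0.1313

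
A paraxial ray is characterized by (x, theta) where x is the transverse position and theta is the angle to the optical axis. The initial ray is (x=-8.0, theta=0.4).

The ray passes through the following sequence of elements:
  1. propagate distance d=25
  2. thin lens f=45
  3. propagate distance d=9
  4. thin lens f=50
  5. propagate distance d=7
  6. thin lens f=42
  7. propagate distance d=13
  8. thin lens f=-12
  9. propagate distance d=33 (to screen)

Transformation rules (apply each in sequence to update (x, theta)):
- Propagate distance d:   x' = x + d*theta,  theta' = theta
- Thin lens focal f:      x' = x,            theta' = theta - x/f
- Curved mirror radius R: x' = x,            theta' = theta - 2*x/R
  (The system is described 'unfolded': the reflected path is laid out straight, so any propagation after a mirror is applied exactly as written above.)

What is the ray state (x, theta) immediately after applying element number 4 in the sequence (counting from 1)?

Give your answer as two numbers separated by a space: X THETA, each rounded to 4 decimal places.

Initial: x=-8.0000 theta=0.4000
After 1 (propagate distance d=25): x=2.0000 theta=0.4000
After 2 (thin lens f=45): x=2.0000 theta=16/45 (≈0.3556)
After 3 (propagate distance d=9): x=5.2000 theta=16/45 (≈0.3556)
After 4 (thin lens f=50): x=5.2000 theta=283/1125 (≈0.2516)
Rounded to 4 decimal places: x = 5.2000, theta = 0.2516

Answer: 5.2000 0.2516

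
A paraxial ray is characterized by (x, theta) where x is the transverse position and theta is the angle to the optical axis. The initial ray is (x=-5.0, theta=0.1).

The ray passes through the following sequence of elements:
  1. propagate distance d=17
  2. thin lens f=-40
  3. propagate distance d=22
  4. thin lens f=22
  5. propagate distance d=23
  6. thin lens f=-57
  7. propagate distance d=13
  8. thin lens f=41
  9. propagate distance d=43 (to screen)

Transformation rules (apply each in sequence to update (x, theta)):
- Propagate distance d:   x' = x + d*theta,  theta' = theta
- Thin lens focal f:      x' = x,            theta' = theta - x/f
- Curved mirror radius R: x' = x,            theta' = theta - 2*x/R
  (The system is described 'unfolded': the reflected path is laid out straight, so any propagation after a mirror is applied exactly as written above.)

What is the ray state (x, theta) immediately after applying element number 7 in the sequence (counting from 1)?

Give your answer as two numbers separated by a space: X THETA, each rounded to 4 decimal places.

Answer: 2.6070 0.1594

Derivation:
Initial: x=-5.0000 theta=0.1000
After 1 (propagate distance d=17): x=-3.3000 theta=0.1000
After 2 (thin lens f=-40): x=-3.3000 theta=0.0175
After 3 (propagate distance d=22): x=-2.9150 theta=0.0175
After 4 (thin lens f=22): x=-2.9150 theta=0.1500
After 5 (propagate distance d=23): x=0.5350 theta=0.1500
After 6 (thin lens f=-57): x=0.5350 theta=1817/11400 (≈0.1594)
After 7 (propagate distance d=13): x=743/285 (≈2.6070) theta=1817/11400 (≈0.1594)
Rounded to 4 decimal places: x = 2.6070, theta = 0.1594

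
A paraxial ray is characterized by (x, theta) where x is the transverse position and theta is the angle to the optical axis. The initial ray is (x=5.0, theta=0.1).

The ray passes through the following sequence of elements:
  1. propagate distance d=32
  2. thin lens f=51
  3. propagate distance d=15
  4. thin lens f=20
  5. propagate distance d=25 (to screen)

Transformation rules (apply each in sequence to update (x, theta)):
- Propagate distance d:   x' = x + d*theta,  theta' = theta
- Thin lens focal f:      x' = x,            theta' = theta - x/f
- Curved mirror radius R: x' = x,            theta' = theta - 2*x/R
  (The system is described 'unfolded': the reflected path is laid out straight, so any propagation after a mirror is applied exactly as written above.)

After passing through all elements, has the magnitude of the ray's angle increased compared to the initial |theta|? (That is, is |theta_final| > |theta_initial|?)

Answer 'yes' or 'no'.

Initial: x=5.0000 theta=0.1000
After 1 (propagate distance d=32): x=8.2000 theta=0.1000
After 2 (thin lens f=51): x=8.2000 theta=-31/510 (≈-0.0608)
After 3 (propagate distance d=15): x=1239/170 (≈7.2882) theta=-31/510 (≈-0.0608)
After 4 (thin lens f=20): x=1239/170 (≈7.2882) theta=-4337/10200 (≈-0.4252)
After 5 (propagate distance d=25 (to screen)): x=-401/120 (≈-3.3417) theta=-4337/10200 (≈-0.4252)
|theta_initial|=0.1000 |theta_final|=4337/10200 (≈0.4252) -> increased

Answer: yes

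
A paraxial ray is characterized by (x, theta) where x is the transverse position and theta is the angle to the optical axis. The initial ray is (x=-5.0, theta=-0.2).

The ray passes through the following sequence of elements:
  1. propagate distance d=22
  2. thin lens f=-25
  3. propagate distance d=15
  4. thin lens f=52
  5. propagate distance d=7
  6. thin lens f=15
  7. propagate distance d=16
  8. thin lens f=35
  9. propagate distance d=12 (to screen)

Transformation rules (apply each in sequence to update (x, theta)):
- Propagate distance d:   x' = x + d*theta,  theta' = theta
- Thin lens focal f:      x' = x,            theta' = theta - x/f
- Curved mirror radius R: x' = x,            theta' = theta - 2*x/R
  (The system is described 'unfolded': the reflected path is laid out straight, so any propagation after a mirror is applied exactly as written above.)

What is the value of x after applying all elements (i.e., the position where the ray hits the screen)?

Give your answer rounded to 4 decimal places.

Answer: 11.4179

Derivation:
Initial: x=-5.0000 theta=-0.2000
After 1 (propagate distance d=22): x=-9.4000 theta=-0.2000
After 2 (thin lens f=-25): x=-9.4000 theta=-0.5760
After 3 (propagate distance d=15): x=-18.0400 theta=-0.5760
After 4 (thin lens f=52): x=-18.0400 theta=-1489/6500 (≈-0.2291)
After 5 (propagate distance d=7): x=-127683/6500 (≈-19.6435) theta=-1489/6500 (≈-0.2291)
After 6 (thin lens f=15): x=-127683/6500 (≈-19.6435) theta=8779/8125 (≈1.0805)
After 7 (propagate distance d=16): x=-76559/32500 (≈-2.3557) theta=8779/8125 (≈1.0805)
After 8 (thin lens f=35): x=-76559/32500 (≈-2.3557) theta=186517/162500 (≈1.1478)
After 9 (propagate distance d=12 (to screen)): x=1855409/162500 (≈11.4179) theta=186517/162500 (≈1.1478)
Rounded to 4 decimal places: x = 11.4179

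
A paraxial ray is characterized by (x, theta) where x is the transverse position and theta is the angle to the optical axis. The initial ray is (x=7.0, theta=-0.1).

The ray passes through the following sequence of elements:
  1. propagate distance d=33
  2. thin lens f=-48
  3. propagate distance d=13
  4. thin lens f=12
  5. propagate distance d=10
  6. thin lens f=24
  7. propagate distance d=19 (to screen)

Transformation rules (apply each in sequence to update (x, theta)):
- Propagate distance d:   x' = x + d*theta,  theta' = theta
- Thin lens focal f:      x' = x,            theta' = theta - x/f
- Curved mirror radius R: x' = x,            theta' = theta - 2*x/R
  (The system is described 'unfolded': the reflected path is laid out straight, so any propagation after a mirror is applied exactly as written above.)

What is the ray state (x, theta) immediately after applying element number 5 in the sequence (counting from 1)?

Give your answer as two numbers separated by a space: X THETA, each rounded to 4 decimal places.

Initial: x=7.0000 theta=-0.1000
After 1 (propagate distance d=33): x=3.7000 theta=-0.1000
After 2 (thin lens f=-48): x=3.7000 theta=-11/480 (≈-0.0229)
After 3 (propagate distance d=13): x=1633/480 (≈3.4021) theta=-11/480 (≈-0.0229)
After 4 (thin lens f=12): x=1633/480 (≈3.4021) theta=-353/1152 (≈-0.3064)
After 5 (propagate distance d=10): x=973/2880 (≈0.3378) theta=-353/1152 (≈-0.3064)
Rounded to 4 decimal places: x = 0.3378, theta = -0.3064

Answer: 0.3378 -0.3064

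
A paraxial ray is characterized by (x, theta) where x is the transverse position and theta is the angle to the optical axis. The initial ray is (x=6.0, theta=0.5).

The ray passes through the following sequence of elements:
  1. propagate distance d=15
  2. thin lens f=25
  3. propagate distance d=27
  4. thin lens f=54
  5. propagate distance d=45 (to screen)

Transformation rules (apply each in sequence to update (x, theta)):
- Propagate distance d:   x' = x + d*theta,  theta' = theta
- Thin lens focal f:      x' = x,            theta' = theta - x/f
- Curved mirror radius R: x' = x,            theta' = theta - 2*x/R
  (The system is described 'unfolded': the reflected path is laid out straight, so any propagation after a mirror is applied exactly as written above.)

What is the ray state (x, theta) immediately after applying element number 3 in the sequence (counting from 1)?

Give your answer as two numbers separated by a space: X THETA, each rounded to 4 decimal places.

Answer: 12.4200 -0.0400

Derivation:
Initial: x=6.0000 theta=0.5000
After 1 (propagate distance d=15): x=13.5000 theta=0.5000
After 2 (thin lens f=25): x=13.5000 theta=-0.0400
After 3 (propagate distance d=27): x=12.4200 theta=-0.0400
Rounded to 4 decimal places: x = 12.4200, theta = -0.0400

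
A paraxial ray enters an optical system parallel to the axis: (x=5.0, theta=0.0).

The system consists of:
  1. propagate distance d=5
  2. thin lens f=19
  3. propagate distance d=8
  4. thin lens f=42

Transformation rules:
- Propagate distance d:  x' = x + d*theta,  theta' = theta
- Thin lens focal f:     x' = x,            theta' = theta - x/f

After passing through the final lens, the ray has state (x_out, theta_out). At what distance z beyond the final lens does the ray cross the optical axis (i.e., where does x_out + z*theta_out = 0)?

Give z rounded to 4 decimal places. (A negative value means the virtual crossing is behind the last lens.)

Answer: 8.7170

Derivation:
Initial: x=5.0000 theta=0.0000
After 1 (propagate distance d=5): x=5.0000 theta=0.0000
After 2 (thin lens f=19): x=5.0000 theta=-5/19 (≈-0.2632)
After 3 (propagate distance d=8): x=55/19 (≈2.8947) theta=-5/19 (≈-0.2632)
After 4 (thin lens f=42): x=55/19 (≈2.8947) theta=-265/798 (≈-0.3321)
z_focus = -x_out/theta_out = -(55/19)/(-265/798) = 462/53 ≈ 8.7170
Rounded to 4 decimal places: z = 8.7170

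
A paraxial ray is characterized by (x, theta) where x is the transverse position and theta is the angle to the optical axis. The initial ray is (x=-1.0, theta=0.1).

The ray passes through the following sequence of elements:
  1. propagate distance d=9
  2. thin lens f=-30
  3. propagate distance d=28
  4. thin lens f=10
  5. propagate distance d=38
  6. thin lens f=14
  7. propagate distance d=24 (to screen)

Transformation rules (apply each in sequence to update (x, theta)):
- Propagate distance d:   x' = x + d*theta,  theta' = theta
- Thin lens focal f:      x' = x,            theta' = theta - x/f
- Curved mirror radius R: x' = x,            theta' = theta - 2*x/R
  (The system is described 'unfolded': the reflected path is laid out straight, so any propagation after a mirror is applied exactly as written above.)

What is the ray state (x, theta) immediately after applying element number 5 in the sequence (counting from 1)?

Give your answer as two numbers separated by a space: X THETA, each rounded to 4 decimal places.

Answer: -3.6253 -0.1640

Derivation:
Initial: x=-1.0000 theta=0.1000
After 1 (propagate distance d=9): x=-0.1000 theta=0.1000
After 2 (thin lens f=-30): x=-0.1000 theta=29/300 (≈0.0967)
After 3 (propagate distance d=28): x=391/150 (≈2.6067) theta=29/300 (≈0.0967)
After 4 (thin lens f=10): x=391/150 (≈2.6067) theta=-0.1640
After 5 (propagate distance d=38): x=-2719/750 (≈-3.6253) theta=-0.1640
Rounded to 4 decimal places: x = -3.6253, theta = -0.1640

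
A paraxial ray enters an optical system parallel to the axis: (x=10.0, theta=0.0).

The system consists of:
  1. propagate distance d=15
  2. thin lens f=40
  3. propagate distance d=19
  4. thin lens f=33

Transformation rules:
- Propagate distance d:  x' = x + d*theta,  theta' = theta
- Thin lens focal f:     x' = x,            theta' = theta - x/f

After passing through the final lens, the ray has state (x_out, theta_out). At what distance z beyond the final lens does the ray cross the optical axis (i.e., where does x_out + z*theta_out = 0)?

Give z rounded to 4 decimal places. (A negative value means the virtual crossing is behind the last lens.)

Initial: x=10.0000 theta=0.0000
After 1 (propagate distance d=15): x=10.0000 theta=0.0000
After 2 (thin lens f=40): x=10.0000 theta=-0.2500
After 3 (propagate distance d=19): x=5.2500 theta=-0.2500
After 4 (thin lens f=33): x=5.2500 theta=-9/22 (≈-0.4091)
z_focus = -x_out/theta_out = -(5.2500)/(-9/22) = 77/6 ≈ 12.8333
Rounded to 4 decimal places: z = 12.8333

Answer: 12.8333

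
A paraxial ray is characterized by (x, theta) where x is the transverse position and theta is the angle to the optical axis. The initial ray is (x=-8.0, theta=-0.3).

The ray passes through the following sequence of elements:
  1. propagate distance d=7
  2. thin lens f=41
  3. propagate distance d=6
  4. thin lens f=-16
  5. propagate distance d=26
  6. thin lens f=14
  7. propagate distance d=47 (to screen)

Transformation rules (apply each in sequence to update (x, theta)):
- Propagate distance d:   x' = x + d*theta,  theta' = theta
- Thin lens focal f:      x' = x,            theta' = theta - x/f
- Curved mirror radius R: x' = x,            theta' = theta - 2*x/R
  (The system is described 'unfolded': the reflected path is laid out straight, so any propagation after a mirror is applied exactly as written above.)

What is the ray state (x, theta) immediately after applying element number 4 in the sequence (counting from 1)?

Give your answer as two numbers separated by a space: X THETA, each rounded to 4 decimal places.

Answer: -10.4220 -0.7050

Derivation:
Initial: x=-8.0000 theta=-0.3000
After 1 (propagate distance d=7): x=-10.1000 theta=-0.3000
After 2 (thin lens f=41): x=-10.1000 theta=-11/205 (≈-0.0537)
After 3 (propagate distance d=6): x=-4273/410 (≈-10.4220) theta=-11/205 (≈-0.0537)
After 4 (thin lens f=-16): x=-4273/410 (≈-10.4220) theta=-925/1312 (≈-0.7050)
Rounded to 4 decimal places: x = -10.4220, theta = -0.7050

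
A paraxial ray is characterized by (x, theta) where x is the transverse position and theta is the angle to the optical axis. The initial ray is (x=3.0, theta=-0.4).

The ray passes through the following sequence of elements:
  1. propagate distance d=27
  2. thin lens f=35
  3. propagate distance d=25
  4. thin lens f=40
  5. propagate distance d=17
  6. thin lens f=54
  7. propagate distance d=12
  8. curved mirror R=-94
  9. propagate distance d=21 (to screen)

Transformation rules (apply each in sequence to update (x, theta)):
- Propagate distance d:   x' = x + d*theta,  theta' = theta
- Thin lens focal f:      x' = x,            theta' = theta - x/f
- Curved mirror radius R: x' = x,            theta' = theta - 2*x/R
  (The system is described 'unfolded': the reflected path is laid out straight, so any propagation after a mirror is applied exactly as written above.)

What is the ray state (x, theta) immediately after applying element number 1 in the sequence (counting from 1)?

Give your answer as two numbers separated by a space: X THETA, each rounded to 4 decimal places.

Answer: -7.8000 -0.4000

Derivation:
Initial: x=3.0000 theta=-0.4000
After 1 (propagate distance d=27): x=-7.8000 theta=-0.4000
Rounded to 4 decimal places: x = -7.8000, theta = -0.4000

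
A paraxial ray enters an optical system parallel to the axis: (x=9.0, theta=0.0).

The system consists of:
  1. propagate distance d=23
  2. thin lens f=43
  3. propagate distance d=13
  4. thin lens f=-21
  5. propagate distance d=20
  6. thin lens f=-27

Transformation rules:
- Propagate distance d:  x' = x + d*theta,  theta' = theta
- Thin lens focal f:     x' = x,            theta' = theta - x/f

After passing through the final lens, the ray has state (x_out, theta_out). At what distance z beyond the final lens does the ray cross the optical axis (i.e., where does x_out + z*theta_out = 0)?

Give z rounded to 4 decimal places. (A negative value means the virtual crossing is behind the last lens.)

Initial: x=9.0000 theta=0.0000
After 1 (propagate distance d=23): x=9.0000 theta=0.0000
After 2 (thin lens f=43): x=9.0000 theta=-9/43 (≈-0.2093)
After 3 (propagate distance d=13): x=270/43 (≈6.2791) theta=-9/43 (≈-0.2093)
After 4 (thin lens f=-21): x=270/43 (≈6.2791) theta=27/301 (≈0.0897)
After 5 (propagate distance d=20): x=2430/301 (≈8.0731) theta=27/301 (≈0.0897)
After 6 (thin lens f=-27): x=2430/301 (≈8.0731) theta=117/301 (≈0.3887)
z_focus = -x_out/theta_out = -(2430/301)/(117/301) = -270/13 ≈ -20.7692
Rounded to 4 decimal places: z = -20.7692

Answer: -20.7692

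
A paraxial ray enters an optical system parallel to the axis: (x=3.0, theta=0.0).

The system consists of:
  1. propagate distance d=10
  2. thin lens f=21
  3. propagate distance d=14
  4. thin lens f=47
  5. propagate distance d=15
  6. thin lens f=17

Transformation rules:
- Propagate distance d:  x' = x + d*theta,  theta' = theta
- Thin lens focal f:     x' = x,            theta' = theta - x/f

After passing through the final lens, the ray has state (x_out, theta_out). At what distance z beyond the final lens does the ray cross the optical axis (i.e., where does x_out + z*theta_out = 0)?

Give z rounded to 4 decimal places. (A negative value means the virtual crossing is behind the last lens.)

Answer: -18.7117

Derivation:
Initial: x=3.0000 theta=0.0000
After 1 (propagate distance d=10): x=3.0000 theta=0.0000
After 2 (thin lens f=21): x=3.0000 theta=-1/7 (≈-0.1429)
After 3 (propagate distance d=14): x=1.0000 theta=-1/7 (≈-0.1429)
After 4 (thin lens f=47): x=1.0000 theta=-54/329 (≈-0.1641)
After 5 (propagate distance d=15): x=-481/329 (≈-1.4620) theta=-54/329 (≈-0.1641)
After 6 (thin lens f=17): x=-481/329 (≈-1.4620) theta=-437/5593 (≈-0.0781)
z_focus = -x_out/theta_out = -(-481/329)/(-437/5593) = -8177/437 ≈ -18.7117
Rounded to 4 decimal places: z = -18.7117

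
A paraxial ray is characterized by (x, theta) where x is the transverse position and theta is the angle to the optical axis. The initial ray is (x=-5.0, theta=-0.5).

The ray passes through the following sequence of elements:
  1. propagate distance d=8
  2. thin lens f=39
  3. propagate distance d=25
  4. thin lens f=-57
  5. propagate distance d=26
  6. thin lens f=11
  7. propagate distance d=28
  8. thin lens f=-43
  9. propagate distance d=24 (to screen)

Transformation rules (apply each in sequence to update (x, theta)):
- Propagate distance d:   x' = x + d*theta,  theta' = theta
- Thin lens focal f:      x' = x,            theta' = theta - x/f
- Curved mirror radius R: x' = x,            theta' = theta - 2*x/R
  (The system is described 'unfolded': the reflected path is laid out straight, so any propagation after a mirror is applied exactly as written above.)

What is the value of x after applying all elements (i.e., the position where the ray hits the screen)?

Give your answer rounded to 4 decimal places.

Answer: 100.3937

Derivation:
Initial: x=-5.0000 theta=-0.5000
After 1 (propagate distance d=8): x=-9.0000 theta=-0.5000
After 2 (thin lens f=39): x=-9.0000 theta=-7/26 (≈-0.2692)
After 3 (propagate distance d=25): x=-409/26 (≈-15.7308) theta=-7/26 (≈-0.2692)
After 4 (thin lens f=-57): x=-409/26 (≈-15.7308) theta=-404/741 (≈-0.5452)
After 5 (propagate distance d=26): x=-44321/1482 (≈-29.9062) theta=-404/741 (≈-0.5452)
After 6 (thin lens f=11): x=-44321/1482 (≈-29.9062) theta=11811/5434 (≈2.1735)
After 7 (propagate distance d=28): x=504593/16302 (≈30.9528) theta=11811/5434 (≈2.1735)
After 8 (thin lens f=-43): x=504593/16302 (≈30.9528) theta=53374/18447 (≈2.8934)
After 9 (propagate distance d=24 (to screen)): x=70374587/700986 (≈100.3937) theta=53374/18447 (≈2.8934)
Rounded to 4 decimal places: x = 100.3937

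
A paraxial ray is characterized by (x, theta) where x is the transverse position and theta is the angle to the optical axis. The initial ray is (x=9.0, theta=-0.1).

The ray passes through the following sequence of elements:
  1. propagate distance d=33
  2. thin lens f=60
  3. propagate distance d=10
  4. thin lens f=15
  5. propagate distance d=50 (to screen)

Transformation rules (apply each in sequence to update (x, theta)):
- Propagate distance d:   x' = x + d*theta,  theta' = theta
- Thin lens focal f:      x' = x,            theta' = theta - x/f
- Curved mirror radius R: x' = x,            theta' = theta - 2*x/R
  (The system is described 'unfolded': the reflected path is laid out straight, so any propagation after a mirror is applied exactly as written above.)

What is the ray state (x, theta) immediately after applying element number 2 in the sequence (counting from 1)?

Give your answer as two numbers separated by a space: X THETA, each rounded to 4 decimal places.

Initial: x=9.0000 theta=-0.1000
After 1 (propagate distance d=33): x=5.7000 theta=-0.1000
After 2 (thin lens f=60): x=5.7000 theta=-0.1950
Rounded to 4 decimal places: x = 5.7000, theta = -0.1950

Answer: 5.7000 -0.1950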